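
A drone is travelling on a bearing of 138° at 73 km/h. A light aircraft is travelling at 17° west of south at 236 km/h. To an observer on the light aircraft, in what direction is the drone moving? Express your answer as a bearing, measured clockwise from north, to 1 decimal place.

Taking east as x and north as y: drone velocity = (48.847, -54.250) km/h; light aircraft velocity = (-69.000, -225.688) km/h.
Velocity of drone relative to light aircraft = (48.847, -54.250) − (-69.000, -225.688) = (117.846, 171.438) km/h.
Bearing = atan2(117.85, 171.44) = 34.50° clockwise from north.

034.5°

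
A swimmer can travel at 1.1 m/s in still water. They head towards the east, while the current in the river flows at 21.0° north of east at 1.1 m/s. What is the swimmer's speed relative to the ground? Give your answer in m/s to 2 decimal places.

Taking east as x and north as y: velocity relative to the water = (1.100, 0.000) m/s; the water relative to ground = (1.027, 0.394) m/s.
Velocity relative to ground = (1.100, 0.000) + (1.027, 0.394) = (2.127, 0.394) m/s.
Speed = |(2.127, 0.394)| = 2.163 m/s.

2.16 m/s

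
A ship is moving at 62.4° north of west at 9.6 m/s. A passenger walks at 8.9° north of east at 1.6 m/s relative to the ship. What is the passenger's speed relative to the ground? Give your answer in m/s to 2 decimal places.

9.21 m/s

Taking east as x and north as y: ship velocity = (-4.448, 8.508) m/s; passenger velocity relative to ship = (1.581, 0.248) m/s.
Velocity relative to ground = (-4.448, 8.508) + (1.581, 0.248) = (-2.867, 8.755) m/s.
Speed = |(-2.867, 8.755)| = 9.213 m/s.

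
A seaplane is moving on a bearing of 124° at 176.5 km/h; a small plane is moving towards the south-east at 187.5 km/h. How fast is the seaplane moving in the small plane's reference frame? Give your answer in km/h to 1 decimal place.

36.6 km/h

Taking east as x and north as y: seaplane velocity = (146.325, -98.698) km/h; small plane velocity = (132.583, -132.583) km/h.
Velocity of seaplane relative to small plane = (146.325, -98.698) − (132.583, -132.583) = (13.743, 33.885) km/h.
Magnitude = |(13.743, 33.885)| = 36.566 km/h.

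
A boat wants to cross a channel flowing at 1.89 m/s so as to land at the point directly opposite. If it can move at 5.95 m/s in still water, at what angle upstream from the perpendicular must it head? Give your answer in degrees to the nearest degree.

To cancel the current, the upstream component of the boat's velocity must equal the flow: 5.95 sin θ = 1.89.
sin θ = 1.89 / 5.95 = 0.3176.
θ = arcsin(0.3176) = 18.521°.

19°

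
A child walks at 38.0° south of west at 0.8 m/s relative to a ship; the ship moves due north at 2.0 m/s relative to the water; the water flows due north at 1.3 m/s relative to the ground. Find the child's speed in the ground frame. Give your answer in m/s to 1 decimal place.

2.9 m/s

In east/north components (m/s): child relative to ship = (-0.630, -0.493); ship relative to water = (0.000, 2.000); water relative to ground = (0.000, 1.300).
Sum = (-0.630, 2.807) m/s.
Speed = |(-0.630, 2.807)| = 2.877 m/s.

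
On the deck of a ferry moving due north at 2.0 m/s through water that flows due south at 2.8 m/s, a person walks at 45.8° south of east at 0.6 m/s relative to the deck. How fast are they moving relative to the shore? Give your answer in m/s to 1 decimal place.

1.3 m/s

In east/north components (m/s): person relative to ferry = (0.418, -0.430); ferry relative to water = (0.000, 2.000); water relative to ground = (0.000, -2.800).
Sum = (0.418, -1.230) m/s.
Speed = |(0.418, -1.230)| = 1.299 m/s.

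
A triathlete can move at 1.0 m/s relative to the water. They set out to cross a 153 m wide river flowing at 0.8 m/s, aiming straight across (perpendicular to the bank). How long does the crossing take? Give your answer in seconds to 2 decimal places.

153.00 s

The component of the triathlete's velocity perpendicular to the bank is 1.0 m/s.
The flow acts along the bank and has no component across it.
Time = 153 / 1.000 = 153.000 s.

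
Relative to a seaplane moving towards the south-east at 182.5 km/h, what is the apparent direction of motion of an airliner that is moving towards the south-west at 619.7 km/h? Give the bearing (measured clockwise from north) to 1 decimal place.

241.4°

Taking east as x and north as y: airliner velocity = (-438.194, -438.194) km/h; seaplane velocity = (129.047, -129.047) km/h.
Velocity of airliner relative to seaplane = (-438.194, -438.194) − (129.047, -129.047) = (-567.241, -309.147) km/h.
Bearing = atan2(-567.24, -309.15) = 241.41° clockwise from north.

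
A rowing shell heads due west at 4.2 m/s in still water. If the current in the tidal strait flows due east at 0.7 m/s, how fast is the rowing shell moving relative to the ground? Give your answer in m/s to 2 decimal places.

3.50 m/s

Taking east as x and north as y: velocity relative to the water = (-4.200, 0.000) m/s; the water relative to ground = (0.700, 0.000) m/s.
Velocity relative to ground = (-4.200, 0.000) + (0.700, 0.000) = (-3.500, 0.000) m/s.
Speed = |(-3.500, 0.000)| = 3.500 m/s.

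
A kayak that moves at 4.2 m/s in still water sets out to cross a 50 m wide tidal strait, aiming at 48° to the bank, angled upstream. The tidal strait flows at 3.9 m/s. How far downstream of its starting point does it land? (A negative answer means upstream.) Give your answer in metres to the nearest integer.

Perpendicular speed = 3.121 m/s; crossing time = 50 / 3.121 = 16.019 s.
Net downstream speed = 1.090 m/s.
Drift = 1.090 × 16.019 = 17.456 m (downstream).

17 m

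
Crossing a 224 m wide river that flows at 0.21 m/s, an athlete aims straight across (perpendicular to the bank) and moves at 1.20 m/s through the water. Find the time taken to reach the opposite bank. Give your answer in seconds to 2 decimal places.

The component of the athlete's velocity perpendicular to the bank is 1.20 m/s.
The flow acts along the bank and has no component across it.
Time = 224 / 1.200 = 186.667 s.

186.67 s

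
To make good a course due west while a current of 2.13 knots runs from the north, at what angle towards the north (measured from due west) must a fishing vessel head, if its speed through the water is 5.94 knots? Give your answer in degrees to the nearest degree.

The current pushes perpendicular to the desired track; the heading must have a component into the current equal to 2.13 knots: 5.94 sin θ = 2.13.
sin θ = 0.3586, so θ = 21.013°.

21°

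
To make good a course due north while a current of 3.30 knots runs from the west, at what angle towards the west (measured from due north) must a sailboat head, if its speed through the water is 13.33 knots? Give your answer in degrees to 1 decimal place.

The current pushes perpendicular to the desired track; the heading must have a component into the current equal to 3.30 knots: 13.33 sin θ = 3.30.
sin θ = 0.2476, so θ = 14.333°.

14.3°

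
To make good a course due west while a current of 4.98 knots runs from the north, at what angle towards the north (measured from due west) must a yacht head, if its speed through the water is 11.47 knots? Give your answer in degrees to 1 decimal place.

25.7°

The current pushes perpendicular to the desired track; the heading must have a component into the current equal to 4.98 knots: 11.47 sin θ = 4.98.
sin θ = 0.4342, so θ = 25.733°.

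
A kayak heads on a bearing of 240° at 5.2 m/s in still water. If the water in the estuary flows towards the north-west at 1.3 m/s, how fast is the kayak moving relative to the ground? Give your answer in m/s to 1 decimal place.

5.7 m/s

Taking east as x and north as y: velocity relative to the water = (-4.503, -2.600) m/s; the water relative to ground = (-0.919, 0.919) m/s.
Velocity relative to ground = (-4.503, -2.600) + (-0.919, 0.919) = (-5.423, -1.681) m/s.
Speed = |(-5.423, -1.681)| = 5.677 m/s.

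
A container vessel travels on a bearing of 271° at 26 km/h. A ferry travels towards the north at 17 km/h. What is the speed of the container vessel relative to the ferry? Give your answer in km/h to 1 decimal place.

30.8 km/h

Taking east as x and north as y: container vessel velocity = (-25.996, 0.454) km/h; ferry velocity = (0.000, 17.000) km/h.
Velocity of container vessel relative to ferry = (-25.996, 0.454) − (0.000, 17.000) = (-25.996, -16.546) km/h.
Magnitude = |(-25.996, -16.546)| = 30.815 km/h.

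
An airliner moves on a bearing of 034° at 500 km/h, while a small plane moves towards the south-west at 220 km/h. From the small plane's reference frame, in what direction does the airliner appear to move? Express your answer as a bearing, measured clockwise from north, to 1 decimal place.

037.4°

Taking east as x and north as y: airliner velocity = (279.596, 414.519) km/h; small plane velocity = (-155.563, -155.563) km/h.
Velocity of airliner relative to small plane = (279.596, 414.519) − (-155.563, -155.563) = (435.160, 570.082) km/h.
Bearing = atan2(435.16, 570.08) = 37.36° clockwise from north.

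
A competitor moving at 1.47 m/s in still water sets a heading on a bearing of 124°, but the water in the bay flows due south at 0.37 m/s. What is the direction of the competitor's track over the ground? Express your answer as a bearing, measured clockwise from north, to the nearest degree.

134°

Taking east as x and north as y: velocity relative to the water = (1.219, -0.822) m/s; the water relative to ground = (0.000, -0.370) m/s.
Velocity relative to ground = (1.219, -0.822) + (0.000, -0.370) = (1.219, -1.192) m/s.
Bearing = atan2(1.22, -1.19) = 134.37° clockwise from north.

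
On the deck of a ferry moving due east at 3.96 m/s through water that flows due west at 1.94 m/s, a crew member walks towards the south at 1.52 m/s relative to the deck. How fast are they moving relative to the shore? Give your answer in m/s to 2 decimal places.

2.53 m/s

In east/north components (m/s): crew member relative to ferry = (0.000, -1.520); ferry relative to water = (3.960, 0.000); water relative to ground = (-1.940, 0.000).
Sum = (2.020, -1.520) m/s.
Speed = |(2.020, -1.520)| = 2.528 m/s.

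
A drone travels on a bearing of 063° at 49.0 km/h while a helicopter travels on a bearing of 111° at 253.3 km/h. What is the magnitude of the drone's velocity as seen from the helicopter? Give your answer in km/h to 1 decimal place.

Taking east as x and north as y: drone velocity = (43.659, 22.246) km/h; helicopter velocity = (236.476, -90.775) km/h.
Velocity of drone relative to helicopter = (43.659, 22.246) − (236.476, -90.775) = (-192.817, 113.020) km/h.
Magnitude = |(-192.817, 113.020)| = 223.499 km/h.

223.5 km/h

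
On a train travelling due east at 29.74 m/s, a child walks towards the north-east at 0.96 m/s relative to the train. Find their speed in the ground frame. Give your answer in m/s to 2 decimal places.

Taking east as x and north as y: train velocity = (29.740, 0.000) m/s; child velocity relative to train = (0.679, 0.679) m/s.
Velocity relative to ground = (29.740, 0.000) + (0.679, 0.679) = (30.419, 0.679) m/s.
Speed = |(30.419, 0.679)| = 30.426 m/s.

30.43 m/s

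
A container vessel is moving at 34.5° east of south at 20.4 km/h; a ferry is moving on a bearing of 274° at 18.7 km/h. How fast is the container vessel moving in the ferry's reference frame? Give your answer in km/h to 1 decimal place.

35.2 km/h

Taking east as x and north as y: container vessel velocity = (11.555, -16.812) km/h; ferry velocity = (-18.654, 1.304) km/h.
Velocity of container vessel relative to ferry = (11.555, -16.812) − (-18.654, 1.304) = (30.209, -18.117) km/h.
Magnitude = |(30.209, -18.117)| = 35.225 km/h.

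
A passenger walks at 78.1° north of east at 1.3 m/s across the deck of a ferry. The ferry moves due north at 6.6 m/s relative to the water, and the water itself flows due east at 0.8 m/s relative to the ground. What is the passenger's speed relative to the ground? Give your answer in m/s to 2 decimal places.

In east/north components (m/s): passenger relative to ferry = (0.268, 1.272); ferry relative to water = (0.000, 6.600); water relative to ground = (0.800, 0.000).
Sum = (1.068, 7.872) m/s.
Speed = |(1.068, 7.872)| = 7.944 m/s.

7.94 m/s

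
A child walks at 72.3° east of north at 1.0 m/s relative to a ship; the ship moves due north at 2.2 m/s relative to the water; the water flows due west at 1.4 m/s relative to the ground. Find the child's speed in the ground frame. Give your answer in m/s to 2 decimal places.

In east/north components (m/s): child relative to ship = (0.953, 0.304); ship relative to water = (0.000, 2.200); water relative to ground = (-1.400, 0.000).
Sum = (-0.447, 2.504) m/s.
Speed = |(-0.447, 2.504)| = 2.544 m/s.

2.54 m/s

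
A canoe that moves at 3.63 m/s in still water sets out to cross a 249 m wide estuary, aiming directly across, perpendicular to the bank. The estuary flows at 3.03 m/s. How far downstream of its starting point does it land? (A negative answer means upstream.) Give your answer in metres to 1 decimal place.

Perpendicular speed = 3.630 m/s; crossing time = 249 / 3.630 = 68.595 s.
Net downstream speed = 3.030 m/s.
Drift = 3.030 × 68.595 = 207.843 m (downstream).

207.8 m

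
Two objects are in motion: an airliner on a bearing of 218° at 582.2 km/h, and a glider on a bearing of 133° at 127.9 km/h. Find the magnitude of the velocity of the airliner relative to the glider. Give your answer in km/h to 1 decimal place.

585.1 km/h

Taking east as x and north as y: airliner velocity = (-358.438, -458.780) km/h; glider velocity = (93.540, -87.228) km/h.
Velocity of airliner relative to glider = (-358.438, -458.780) − (93.540, -87.228) = (-451.978, -371.552) km/h.
Magnitude = |(-451.978, -371.552)| = 585.094 km/h.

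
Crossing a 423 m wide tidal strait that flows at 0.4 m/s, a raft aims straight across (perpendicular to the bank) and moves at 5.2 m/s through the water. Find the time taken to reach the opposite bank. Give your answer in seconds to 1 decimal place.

The component of the raft's velocity perpendicular to the bank is 5.2 m/s.
Only the cross-stream component determines the crossing time; the current contributes nothing perpendicular to the bank.
Time = 423 / 5.200 = 81.346 s.

81.3 s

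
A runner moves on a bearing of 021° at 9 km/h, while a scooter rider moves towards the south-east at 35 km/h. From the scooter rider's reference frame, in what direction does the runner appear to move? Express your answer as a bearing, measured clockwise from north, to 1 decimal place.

327.0°

Taking east as x and north as y: runner velocity = (3.225, 8.402) km/h; scooter rider velocity = (24.749, -24.749) km/h.
Velocity of runner relative to scooter rider = (3.225, 8.402) − (24.749, -24.749) = (-21.523, 33.151) km/h.
Bearing = atan2(-21.52, 33.15) = 327.01° clockwise from north.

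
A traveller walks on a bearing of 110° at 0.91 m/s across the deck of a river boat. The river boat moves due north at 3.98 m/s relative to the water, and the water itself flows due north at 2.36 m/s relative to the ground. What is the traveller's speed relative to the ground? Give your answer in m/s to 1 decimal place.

In east/north components (m/s): traveller relative to river boat = (0.855, -0.311); river boat relative to water = (0.000, 3.980); water relative to ground = (0.000, 2.360).
Sum = (0.855, 6.029) m/s.
Speed = |(0.855, 6.029)| = 6.089 m/s.

6.1 m/s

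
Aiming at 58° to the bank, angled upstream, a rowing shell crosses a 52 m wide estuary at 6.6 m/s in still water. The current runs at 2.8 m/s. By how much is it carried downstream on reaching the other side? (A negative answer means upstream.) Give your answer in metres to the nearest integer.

-6 m

Perpendicular speed = 5.597 m/s; crossing time = 52 / 5.597 = 9.290 s.
Net downstream speed = -0.697 m/s.
Drift = -0.697 × 9.290 = -6.480 m (upstream).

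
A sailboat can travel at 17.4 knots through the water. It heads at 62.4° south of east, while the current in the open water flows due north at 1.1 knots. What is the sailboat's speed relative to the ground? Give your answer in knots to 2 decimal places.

16.43 knots

Taking east as x and north as y: velocity relative to the water = (8.061, -15.420) knots; the water relative to ground = (0.000, 1.100) knots.
Velocity relative to ground = (8.061, -15.420) + (0.000, 1.100) = (8.061, -14.320) knots.
Speed = |(8.061, -14.320)| = 16.433 knots.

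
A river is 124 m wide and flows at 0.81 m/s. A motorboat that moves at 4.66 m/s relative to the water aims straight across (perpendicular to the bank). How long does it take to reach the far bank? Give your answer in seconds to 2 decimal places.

The component of the motorboat's velocity perpendicular to the bank is 4.66 m/s.
Only the cross-stream component determines the crossing time; the current contributes nothing perpendicular to the bank.
Time = 124 / 4.660 = 26.609 s.

26.61 s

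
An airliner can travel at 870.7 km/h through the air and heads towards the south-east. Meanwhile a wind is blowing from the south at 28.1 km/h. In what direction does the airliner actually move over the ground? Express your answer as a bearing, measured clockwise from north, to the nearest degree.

134°

Taking east as x and north as y: velocity relative to the air = (615.678, -615.678) km/h; the air relative to ground = (0.000, 28.100) km/h.
Velocity relative to ground = (615.678, -615.678) + (0.000, 28.100) = (615.678, -587.578) km/h.
Bearing = atan2(615.68, -587.58) = 133.66° clockwise from north.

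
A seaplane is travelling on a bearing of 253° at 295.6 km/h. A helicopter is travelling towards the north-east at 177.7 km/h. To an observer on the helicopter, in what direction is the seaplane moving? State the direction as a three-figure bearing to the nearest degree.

243°

Taking east as x and north as y: seaplane velocity = (-282.684, -86.425) km/h; helicopter velocity = (125.653, 125.653) km/h.
Velocity of seaplane relative to helicopter = (-282.684, -86.425) − (125.653, 125.653) = (-408.337, -212.078) km/h.
Bearing = atan2(-408.34, -212.08) = 242.55° clockwise from north.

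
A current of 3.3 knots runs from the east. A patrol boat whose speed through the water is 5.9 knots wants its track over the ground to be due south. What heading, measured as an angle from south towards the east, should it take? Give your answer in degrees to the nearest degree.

The current pushes perpendicular to the desired track; the heading must have a component into the current equal to 3.3 knots: 5.9 sin θ = 3.3.
sin θ = 0.5593, so θ = 34.009°.

34°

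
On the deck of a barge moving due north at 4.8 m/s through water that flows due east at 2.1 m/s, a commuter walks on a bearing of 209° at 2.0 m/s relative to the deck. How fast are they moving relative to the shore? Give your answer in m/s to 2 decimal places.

3.25 m/s

In east/north components (m/s): commuter relative to barge = (-0.970, -1.749); barge relative to water = (0.000, 4.800); water relative to ground = (2.100, 0.000).
Sum = (1.130, 3.051) m/s.
Speed = |(1.130, 3.051)| = 3.253 m/s.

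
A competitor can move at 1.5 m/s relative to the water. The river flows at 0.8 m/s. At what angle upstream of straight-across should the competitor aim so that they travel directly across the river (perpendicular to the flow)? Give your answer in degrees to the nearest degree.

To cancel the current, the upstream component of the competitor's velocity must equal the flow: 1.5 sin θ = 0.8.
sin θ = 0.8 / 1.5 = 0.5333.
θ = arcsin(0.5333) = 32.231°.

32°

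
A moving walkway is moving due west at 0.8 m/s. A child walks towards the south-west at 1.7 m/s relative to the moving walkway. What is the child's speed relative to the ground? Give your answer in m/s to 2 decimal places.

2.34 m/s

Taking east as x and north as y: moving walkway velocity = (-0.800, 0.000) m/s; child velocity relative to moving walkway = (-1.202, -1.202) m/s.
Velocity relative to ground = (-0.800, 0.000) + (-1.202, -1.202) = (-2.002, -1.202) m/s.
Speed = |(-2.002, -1.202)| = 2.335 m/s.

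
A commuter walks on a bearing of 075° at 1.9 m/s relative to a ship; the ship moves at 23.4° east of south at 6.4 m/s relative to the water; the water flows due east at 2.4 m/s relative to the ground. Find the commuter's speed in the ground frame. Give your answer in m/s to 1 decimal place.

8.7 m/s

In east/north components (m/s): commuter relative to ship = (1.835, 0.492); ship relative to water = (2.542, -5.874); water relative to ground = (2.400, 0.000).
Sum = (6.777, -5.382) m/s.
Speed = |(6.777, -5.382)| = 8.654 m/s.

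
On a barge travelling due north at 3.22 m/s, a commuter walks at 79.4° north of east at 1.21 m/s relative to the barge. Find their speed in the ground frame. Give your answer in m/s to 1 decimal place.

Taking east as x and north as y: barge velocity = (0.000, 3.220) m/s; commuter velocity relative to barge = (0.223, 1.189) m/s.
Velocity relative to ground = (0.000, 3.220) + (0.223, 1.189) = (0.223, 4.409) m/s.
Speed = |(0.223, 4.409)| = 4.415 m/s.

4.4 m/s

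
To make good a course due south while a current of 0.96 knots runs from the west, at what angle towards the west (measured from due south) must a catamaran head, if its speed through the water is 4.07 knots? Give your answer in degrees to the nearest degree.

The current pushes perpendicular to the desired track; the heading must have a component into the current equal to 0.96 knots: 4.07 sin θ = 0.96.
sin θ = 0.2359, so θ = 13.643°.

14°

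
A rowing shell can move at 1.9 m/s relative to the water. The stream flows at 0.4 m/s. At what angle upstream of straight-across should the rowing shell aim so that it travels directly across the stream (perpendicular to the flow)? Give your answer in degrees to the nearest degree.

To cancel the current, the upstream component of the rowing shell's velocity must equal the flow: 1.9 sin θ = 0.4.
sin θ = 0.4 / 1.9 = 0.2105.
θ = arcsin(0.2105) = 12.153°.

12°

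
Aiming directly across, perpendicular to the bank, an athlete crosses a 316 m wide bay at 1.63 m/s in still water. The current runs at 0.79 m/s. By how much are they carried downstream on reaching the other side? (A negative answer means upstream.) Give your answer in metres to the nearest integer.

153 m

Perpendicular speed = 1.630 m/s; crossing time = 316 / 1.630 = 193.865 s.
Net downstream speed = 0.790 m/s.
Drift = 0.790 × 193.865 = 153.153 m (downstream).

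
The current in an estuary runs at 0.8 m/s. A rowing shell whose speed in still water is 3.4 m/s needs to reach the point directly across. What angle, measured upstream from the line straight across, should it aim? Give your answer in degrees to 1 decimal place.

13.6°

To cancel the current, the upstream component of the rowing shell's velocity must equal the flow: 3.4 sin θ = 0.8.
sin θ = 0.8 / 3.4 = 0.2353.
θ = arcsin(0.2353) = 13.609°.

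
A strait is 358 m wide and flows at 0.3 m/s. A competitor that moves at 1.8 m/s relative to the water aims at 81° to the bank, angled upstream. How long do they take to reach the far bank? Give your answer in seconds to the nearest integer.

201 s

The component of the competitor's velocity perpendicular to the bank is 1.8 × sin 81° = 1.778 m/s.
The current is parallel to the bank, so it does not affect the crossing time.
Time = 358 / 1.778 = 201.368 s.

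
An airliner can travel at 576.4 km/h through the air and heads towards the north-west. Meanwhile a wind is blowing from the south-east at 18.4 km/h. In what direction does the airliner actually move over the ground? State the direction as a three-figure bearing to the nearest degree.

315°

Taking east as x and north as y: velocity relative to the air = (-407.576, 407.576) km/h; the air relative to ground = (-13.011, 13.011) km/h.
Velocity relative to ground = (-407.576, 407.576) + (-13.011, 13.011) = (-420.587, 420.587) km/h.
Bearing = atan2(-420.59, 420.59) = 315.00° clockwise from north.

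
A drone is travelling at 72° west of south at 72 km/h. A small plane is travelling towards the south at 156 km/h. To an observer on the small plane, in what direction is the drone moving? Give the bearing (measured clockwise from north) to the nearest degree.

Taking east as x and north as y: drone velocity = (-68.476, -22.249) km/h; small plane velocity = (0.000, -156.000) km/h.
Velocity of drone relative to small plane = (-68.476, -22.249) − (0.000, -156.000) = (-68.476, 133.751) km/h.
Bearing = atan2(-68.48, 133.75) = 332.89° clockwise from north.

333°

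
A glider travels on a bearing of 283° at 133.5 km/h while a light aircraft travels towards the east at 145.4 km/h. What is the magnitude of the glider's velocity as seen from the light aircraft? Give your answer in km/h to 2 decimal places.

277.11 km/h

Taking east as x and north as y: glider velocity = (-130.078, 30.031) km/h; light aircraft velocity = (145.400, 0.000) km/h.
Velocity of glider relative to light aircraft = (-130.078, 30.031) − (145.400, 0.000) = (-275.478, 30.031) km/h.
Magnitude = |(-275.478, 30.031)| = 277.110 km/h.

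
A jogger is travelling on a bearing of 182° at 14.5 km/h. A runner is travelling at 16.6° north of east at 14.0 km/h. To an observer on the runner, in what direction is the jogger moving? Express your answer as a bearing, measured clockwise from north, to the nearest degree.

Taking east as x and north as y: jogger velocity = (-0.506, -14.491) km/h; runner velocity = (13.417, 4.000) km/h.
Velocity of jogger relative to runner = (-0.506, -14.491) − (13.417, 4.000) = (-13.923, -18.491) km/h.
Bearing = atan2(-13.92, -18.49) = 216.98° clockwise from north.

217°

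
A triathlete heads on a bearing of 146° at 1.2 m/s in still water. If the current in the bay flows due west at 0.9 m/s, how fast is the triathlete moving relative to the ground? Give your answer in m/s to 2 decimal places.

1.02 m/s

Taking east as x and north as y: velocity relative to the water = (0.671, -0.995) m/s; the water relative to ground = (-0.900, 0.000) m/s.
Velocity relative to ground = (0.671, -0.995) + (-0.900, 0.000) = (-0.229, -0.995) m/s.
Speed = |(-0.229, -0.995)| = 1.021 m/s.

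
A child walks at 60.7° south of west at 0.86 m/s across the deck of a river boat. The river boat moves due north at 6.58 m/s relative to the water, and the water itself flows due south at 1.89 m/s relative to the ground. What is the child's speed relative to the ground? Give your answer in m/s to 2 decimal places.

3.96 m/s

In east/north components (m/s): child relative to river boat = (-0.421, -0.750); river boat relative to water = (0.000, 6.580); water relative to ground = (0.000, -1.890).
Sum = (-0.421, 3.940) m/s.
Speed = |(-0.421, 3.940)| = 3.962 m/s.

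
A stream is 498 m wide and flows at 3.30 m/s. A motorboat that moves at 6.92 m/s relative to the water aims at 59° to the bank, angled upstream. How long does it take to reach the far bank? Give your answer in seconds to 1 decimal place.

84.0 s

The component of the motorboat's velocity perpendicular to the bank is 6.92 × sin 59° = 5.932 m/s.
The flow acts along the bank and has no component across it.
Time = 498 / 5.932 = 83.957 s.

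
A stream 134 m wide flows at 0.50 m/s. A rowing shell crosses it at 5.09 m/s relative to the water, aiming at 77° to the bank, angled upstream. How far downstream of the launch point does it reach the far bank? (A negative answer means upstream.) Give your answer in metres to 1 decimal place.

Perpendicular speed = 4.960 m/s; crossing time = 134 / 4.960 = 27.019 s.
Net downstream speed = -0.645 m/s.
Drift = -0.645 × 27.019 = -17.427 m (upstream).

-17.4 m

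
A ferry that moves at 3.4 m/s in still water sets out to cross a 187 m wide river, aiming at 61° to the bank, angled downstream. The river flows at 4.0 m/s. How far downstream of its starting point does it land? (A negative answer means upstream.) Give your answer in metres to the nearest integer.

Perpendicular speed = 2.974 m/s; crossing time = 187 / 2.974 = 62.884 s.
Net downstream speed = 5.648 m/s.
Drift = 5.648 × 62.884 = 355.194 m (downstream).

355 m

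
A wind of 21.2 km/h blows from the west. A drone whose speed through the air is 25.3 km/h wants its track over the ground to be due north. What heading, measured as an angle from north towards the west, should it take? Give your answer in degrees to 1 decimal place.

The wind pushes perpendicular to the desired track; the heading must have a component into the wind equal to 21.2 km/h: 25.3 sin θ = 21.2.
sin θ = 0.8379, so θ = 56.924°.

56.9°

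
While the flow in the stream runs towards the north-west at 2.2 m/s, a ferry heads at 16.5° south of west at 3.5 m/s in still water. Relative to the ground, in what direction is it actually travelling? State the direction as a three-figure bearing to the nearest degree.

277°

Taking east as x and north as y: velocity relative to the water = (-3.356, -0.994) m/s; the water relative to ground = (-1.556, 1.556) m/s.
Velocity relative to ground = (-3.356, -0.994) + (-1.556, 1.556) = (-4.912, 0.562) m/s.
Bearing = atan2(-4.91, 0.56) = 276.52° clockwise from north.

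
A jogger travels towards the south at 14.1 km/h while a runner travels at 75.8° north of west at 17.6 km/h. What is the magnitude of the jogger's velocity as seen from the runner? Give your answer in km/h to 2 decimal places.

31.46 km/h

Taking east as x and north as y: jogger velocity = (0.000, -14.100) km/h; runner velocity = (-4.317, 17.062) km/h.
Velocity of jogger relative to runner = (0.000, -14.100) − (-4.317, 17.062) = (4.317, -31.162) km/h.
Magnitude = |(4.317, -31.162)| = 31.460 km/h.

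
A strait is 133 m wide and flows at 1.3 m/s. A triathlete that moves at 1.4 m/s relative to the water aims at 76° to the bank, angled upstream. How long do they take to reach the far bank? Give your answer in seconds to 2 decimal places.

97.91 s

The component of the triathlete's velocity perpendicular to the bank is 1.4 × sin 76° = 1.358 m/s.
The current is parallel to the bank, so it does not affect the crossing time.
Time = 133 / 1.358 = 97.908 s.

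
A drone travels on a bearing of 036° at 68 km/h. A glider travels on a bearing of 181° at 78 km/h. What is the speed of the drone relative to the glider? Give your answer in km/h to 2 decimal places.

Taking east as x and north as y: drone velocity = (39.969, 55.013) km/h; glider velocity = (-1.361, -77.988) km/h.
Velocity of drone relative to glider = (39.969, 55.013) − (-1.361, -77.988) = (41.331, 133.001) km/h.
Magnitude = |(41.331, 133.001)| = 139.275 km/h.

139.28 km/h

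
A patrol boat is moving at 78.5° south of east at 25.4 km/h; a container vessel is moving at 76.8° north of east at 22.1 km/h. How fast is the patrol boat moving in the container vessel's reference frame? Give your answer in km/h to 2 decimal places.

46.41 km/h

Taking east as x and north as y: patrol boat velocity = (5.064, -24.890) km/h; container vessel velocity = (5.047, 21.516) km/h.
Velocity of patrol boat relative to container vessel = (5.064, -24.890) − (5.047, 21.516) = (0.017, -46.406) km/h.
Magnitude = |(0.017, -46.406)| = 46.406 km/h.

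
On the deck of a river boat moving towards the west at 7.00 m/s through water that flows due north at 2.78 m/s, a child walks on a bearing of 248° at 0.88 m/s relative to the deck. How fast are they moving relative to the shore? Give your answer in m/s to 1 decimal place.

In east/north components (m/s): child relative to river boat = (-0.816, -0.330); river boat relative to water = (-7.000, 0.000); water relative to ground = (0.000, 2.780).
Sum = (-7.816, 2.450) m/s.
Speed = |(-7.816, 2.450)| = 8.191 m/s.

8.2 m/s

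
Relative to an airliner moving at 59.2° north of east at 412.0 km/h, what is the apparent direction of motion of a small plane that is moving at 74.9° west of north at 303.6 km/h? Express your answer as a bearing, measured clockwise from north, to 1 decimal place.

241.4°

Taking east as x and north as y: small plane velocity = (-293.117, 79.089) km/h; airliner velocity = (210.962, 353.891) km/h.
Velocity of small plane relative to airliner = (-293.117, 79.089) − (210.962, 353.891) = (-504.079, -274.802) km/h.
Bearing = atan2(-504.08, -274.80) = 241.40° clockwise from north.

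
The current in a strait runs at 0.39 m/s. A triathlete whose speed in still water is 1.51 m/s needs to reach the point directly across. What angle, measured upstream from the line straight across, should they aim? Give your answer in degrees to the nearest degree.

To cancel the current, the upstream component of the triathlete's velocity must equal the flow: 1.51 sin θ = 0.39.
sin θ = 0.39 / 1.51 = 0.2583.
θ = arcsin(0.2583) = 14.968°.

15°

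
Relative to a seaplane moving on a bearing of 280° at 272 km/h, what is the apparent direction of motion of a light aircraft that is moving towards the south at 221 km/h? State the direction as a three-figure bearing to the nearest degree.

Taking east as x and north as y: light aircraft velocity = (0.000, -221.000) km/h; seaplane velocity = (-267.868, 47.232) km/h.
Velocity of light aircraft relative to seaplane = (0.000, -221.000) − (-267.868, 47.232) = (267.868, -268.232) km/h.
Bearing = atan2(267.87, -268.23) = 135.04° clockwise from north.

135°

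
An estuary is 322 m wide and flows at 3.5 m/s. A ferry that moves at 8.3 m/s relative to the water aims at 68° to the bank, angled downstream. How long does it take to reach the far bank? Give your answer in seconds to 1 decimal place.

41.8 s

The component of the ferry's velocity perpendicular to the bank is 8.3 × sin 68° = 7.696 m/s.
The current is parallel to the bank, so it does not affect the crossing time.
Time = 322 / 7.696 = 41.842 s.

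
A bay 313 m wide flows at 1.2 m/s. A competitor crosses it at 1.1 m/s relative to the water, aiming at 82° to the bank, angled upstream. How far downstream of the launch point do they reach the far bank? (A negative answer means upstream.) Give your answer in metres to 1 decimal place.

300.8 m

Perpendicular speed = 1.089 m/s; crossing time = 313 / 1.089 = 287.342 s.
Net downstream speed = 1.047 m/s.
Drift = 1.047 × 287.342 = 300.821 m (downstream).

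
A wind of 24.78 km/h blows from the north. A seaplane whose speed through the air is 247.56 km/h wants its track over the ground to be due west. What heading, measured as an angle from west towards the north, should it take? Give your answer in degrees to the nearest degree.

The wind pushes perpendicular to the desired track; the heading must have a component into the wind equal to 24.78 km/h: 247.56 sin θ = 24.78.
sin θ = 0.1001, so θ = 5.745°.

6°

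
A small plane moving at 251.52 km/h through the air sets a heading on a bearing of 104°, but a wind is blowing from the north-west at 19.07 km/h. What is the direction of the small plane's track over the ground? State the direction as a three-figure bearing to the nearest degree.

Taking east as x and north as y: velocity relative to the air = (244.049, -60.848) km/h; the air relative to ground = (13.485, -13.485) km/h.
Velocity relative to ground = (244.049, -60.848) + (13.485, -13.485) = (257.533, -74.333) km/h.
Bearing = atan2(257.53, -74.33) = 106.10° clockwise from north.

106°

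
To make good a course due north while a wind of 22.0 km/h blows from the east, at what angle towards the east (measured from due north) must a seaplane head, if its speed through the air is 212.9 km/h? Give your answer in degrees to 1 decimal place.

5.9°

The wind pushes perpendicular to the desired track; the heading must have a component into the wind equal to 22.0 km/h: 212.9 sin θ = 22.0.
sin θ = 0.1033, so θ = 5.931°.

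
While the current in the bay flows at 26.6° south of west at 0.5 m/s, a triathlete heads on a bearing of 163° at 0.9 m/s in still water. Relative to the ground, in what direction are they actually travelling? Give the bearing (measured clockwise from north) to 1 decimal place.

189.6°

Taking east as x and north as y: velocity relative to the water = (0.263, -0.861) m/s; the water relative to ground = (-0.447, -0.224) m/s.
Velocity relative to ground = (0.263, -0.861) + (-0.447, -0.224) = (-0.184, -1.085) m/s.
Bearing = atan2(-0.18, -1.08) = 189.63° clockwise from north.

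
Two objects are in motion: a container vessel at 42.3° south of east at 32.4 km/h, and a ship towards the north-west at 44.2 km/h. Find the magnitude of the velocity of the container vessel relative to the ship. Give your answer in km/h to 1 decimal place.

Taking east as x and north as y: container vessel velocity = (23.964, -21.806) km/h; ship velocity = (-31.254, 31.254) km/h.
Velocity of container vessel relative to ship = (23.964, -21.806) − (-31.254, 31.254) = (55.218, -53.060) km/h.
Magnitude = |(55.218, -53.060)| = 76.579 km/h.

76.6 km/h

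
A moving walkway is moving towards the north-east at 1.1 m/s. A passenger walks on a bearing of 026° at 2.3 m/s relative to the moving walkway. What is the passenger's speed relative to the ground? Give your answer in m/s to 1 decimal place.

Taking east as x and north as y: moving walkway velocity = (0.778, 0.778) m/s; passenger velocity relative to moving walkway = (1.008, 2.067) m/s.
Velocity relative to ground = (0.778, 0.778) + (1.008, 2.067) = (1.786, 2.845) m/s.
Speed = |(1.786, 2.845)| = 3.359 m/s.

3.4 m/s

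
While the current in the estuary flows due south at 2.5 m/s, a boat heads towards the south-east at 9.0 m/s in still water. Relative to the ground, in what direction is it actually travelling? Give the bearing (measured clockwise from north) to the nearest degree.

144°

Taking east as x and north as y: velocity relative to the water = (6.364, -6.364) m/s; the water relative to ground = (0.000, -2.500) m/s.
Velocity relative to ground = (6.364, -6.364) + (0.000, -2.500) = (6.364, -8.864) m/s.
Bearing = atan2(6.36, -8.86) = 144.32° clockwise from north.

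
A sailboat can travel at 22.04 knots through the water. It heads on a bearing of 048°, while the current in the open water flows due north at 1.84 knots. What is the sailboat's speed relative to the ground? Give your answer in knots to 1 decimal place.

Taking east as x and north as y: velocity relative to the water = (16.379, 14.748) knots; the water relative to ground = (0.000, 1.840) knots.
Velocity relative to ground = (16.379, 14.748) + (0.000, 1.840) = (16.379, 16.588) knots.
Speed = |(16.379, 16.588)| = 23.311 knots.

23.3 knots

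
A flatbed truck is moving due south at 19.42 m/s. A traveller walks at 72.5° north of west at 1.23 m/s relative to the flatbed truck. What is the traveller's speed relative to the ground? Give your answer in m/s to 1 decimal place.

18.3 m/s

Taking east as x and north as y: flatbed truck velocity = (0.000, -19.420) m/s; traveller velocity relative to flatbed truck = (-0.370, 1.173) m/s.
Velocity relative to ground = (0.000, -19.420) + (-0.370, 1.173) = (-0.370, -18.247) m/s.
Speed = |(-0.370, -18.247)| = 18.251 m/s.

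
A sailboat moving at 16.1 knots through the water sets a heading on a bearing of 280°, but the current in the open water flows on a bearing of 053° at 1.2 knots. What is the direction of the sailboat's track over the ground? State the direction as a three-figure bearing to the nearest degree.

Taking east as x and north as y: velocity relative to the water = (-15.855, 2.796) knots; the water relative to ground = (0.958, 0.722) knots.
Velocity relative to ground = (-15.855, 2.796) + (0.958, 0.722) = (-14.897, 3.518) knots.
Bearing = atan2(-14.90, 3.52) = 283.29° clockwise from north.

283°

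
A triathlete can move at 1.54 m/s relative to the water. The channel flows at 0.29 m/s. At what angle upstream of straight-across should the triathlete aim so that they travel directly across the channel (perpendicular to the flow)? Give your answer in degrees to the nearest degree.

11°

To cancel the current, the upstream component of the triathlete's velocity must equal the flow: 1.54 sin θ = 0.29.
sin θ = 0.29 / 1.54 = 0.1883.
θ = arcsin(0.1883) = 10.854°.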